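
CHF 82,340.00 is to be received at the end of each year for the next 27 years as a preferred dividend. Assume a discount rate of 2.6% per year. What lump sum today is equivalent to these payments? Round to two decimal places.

This is an ordinary annuity: 27 payments of CHF 82,340.00 at the end of each year.
Periodic rate r = 0.026 per year.
PV = PMT × [(1 − (1+r)^−n)/r] = 82,340 × [1 − (1+r)^−27] / r = CHF 1,583,274.65

CHF 1,583,274.65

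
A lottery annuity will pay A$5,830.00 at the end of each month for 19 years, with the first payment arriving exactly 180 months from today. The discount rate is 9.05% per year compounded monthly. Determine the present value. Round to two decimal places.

Ordinary annuity of 228 payments, first payment at period 180.
Periodic rate r = 0.0905/12 per month; n is counted in months.
The ordinary-annuity PV formula values the stream one period before the first payment (period 179); discount that back 179 periods:
PV₀ = 5,830 × [1 − (1+r)^−228] / r × (1+r)^−179 = A$165,108.08

A$165,108.08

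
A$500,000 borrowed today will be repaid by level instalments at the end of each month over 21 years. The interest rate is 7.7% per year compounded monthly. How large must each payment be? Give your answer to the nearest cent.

Level ordinary annuity; solve PV = PMT × [(1 − (1+r)^−n)/r] for PMT.
Periodic rate r = 0.077/12 per month; n is counted in months.
With n = 252: PMT = 500,000 / ([(1 − (1+r)^−n)/r]) = A$4,008.02

A$4,008.02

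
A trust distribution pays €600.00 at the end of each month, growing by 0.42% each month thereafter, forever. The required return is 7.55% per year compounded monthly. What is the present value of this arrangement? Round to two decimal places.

€286,852.59

Periodic rate r = 0.0755/12 per month.
Growing perpetuity (Gordon): PV = PMT₁ / (r − g) = 600 / (r − 0.0042) = €286,852.59.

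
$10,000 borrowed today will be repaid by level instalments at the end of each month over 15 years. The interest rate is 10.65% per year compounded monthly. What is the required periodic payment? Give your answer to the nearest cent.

$111.47

Level ordinary annuity; solve PV = PMT × [(1 − (1+r)^−n)/r] for PMT.
Periodic rate r = 0.1065/12 per month; n is counted in months.
With n = 180: PMT = 10,000 / ([(1 − (1+r)^−n)/r]) = $111.47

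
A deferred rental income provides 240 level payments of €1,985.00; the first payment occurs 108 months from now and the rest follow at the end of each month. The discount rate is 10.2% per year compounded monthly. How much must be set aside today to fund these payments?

Ordinary annuity of 240 payments, first payment at period 108.
Periodic rate r = 0.102/12 per month; n is counted in months.
The ordinary-annuity PV formula values the stream one period before the first payment (period 107); discount that back 107 periods:
PV₀ = 1,985 × [1 − (1+r)^−240] / r × (1+r)^−107 = €82,028.08

€82,028.08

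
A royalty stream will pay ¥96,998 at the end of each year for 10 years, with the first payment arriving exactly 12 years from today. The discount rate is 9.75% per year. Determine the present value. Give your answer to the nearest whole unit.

Ordinary annuity of 10 payments, first payment at period 12.
Periodic rate r = 0.0975 per year.
The ordinary-annuity PV formula values the stream one period before the first payment (period 11); discount that back 11 periods:
PV₀ = 96,998 × [1 − (1+r)^−10] / r × (1+r)^−11 = ¥216,512

¥216,512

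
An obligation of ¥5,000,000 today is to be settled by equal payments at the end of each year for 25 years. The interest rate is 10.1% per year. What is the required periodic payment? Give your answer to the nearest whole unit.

Level ordinary annuity; solve PV = PMT × [(1 − (1+r)^−n)/r] for PMT.
Periodic rate r = 0.101 per year.
With n = 25: PMT = 5,000,000 / ([(1 − (1+r)^−n)/r]) = ¥555,081

¥555,081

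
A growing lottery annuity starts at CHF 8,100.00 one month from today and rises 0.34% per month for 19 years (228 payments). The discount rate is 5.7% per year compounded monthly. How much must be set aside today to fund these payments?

Periodic rate r = 0.057/12 per month; n is counted in months.
Growing ordinary annuity: PV = PMT₁ × [1 − ((1+g)/(1+r))^n] / (r − g) = 8,100 × [1 − ((1+0.0034)/(1+r))^228] / (r − 0.0034) = CHF 1,584,113.45.

CHF 1,584,113.45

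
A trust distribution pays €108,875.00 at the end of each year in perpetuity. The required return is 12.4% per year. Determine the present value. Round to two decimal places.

€878,024.19

Periodic rate r = 0.124 per year.
Level perpetuity: PV = PMT / r = 108,875 / (0.124) = €878,024.19.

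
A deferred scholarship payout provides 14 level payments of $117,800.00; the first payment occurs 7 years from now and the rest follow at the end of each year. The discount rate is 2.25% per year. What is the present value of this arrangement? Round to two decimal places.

Ordinary annuity of 14 payments, first payment at period 7.
Periodic rate r = 0.0225 per year.
The ordinary-annuity PV formula values the stream one period before the first payment (period 6); discount that back 6 periods:
PV₀ = 117,800 × [1 − (1+r)^−14] / r × (1+r)^−6 = $1,226,207.95

$1,226,207.95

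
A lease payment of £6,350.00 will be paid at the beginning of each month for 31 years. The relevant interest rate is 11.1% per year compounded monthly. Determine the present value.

This is an annuity due: 372 payments of £6,350.00 at the beginning of each month.
Periodic rate r = 0.111/12 per month; n is counted in months.
PV = PMT × [(1 − (1+r)^−n)/r] × (1+r) = 6,350 × [1 − (1+r)^−372] / r × (1+r) = £670,289.28

£670,289.28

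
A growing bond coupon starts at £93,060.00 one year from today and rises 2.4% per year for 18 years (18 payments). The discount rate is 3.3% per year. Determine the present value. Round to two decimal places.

Periodic rate r = 0.033 per year.
Growing ordinary annuity: PV = PMT₁ × [1 − ((1+g)/(1+r))^n] / (r − g) = 93,060 × [1 − ((1+0.024)/(1+r))^18] / (r − 0.024) = £1,506,883.25.

£1,506,883.25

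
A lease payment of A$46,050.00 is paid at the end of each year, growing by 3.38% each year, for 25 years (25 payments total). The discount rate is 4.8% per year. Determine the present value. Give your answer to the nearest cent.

Periodic rate r = 0.048 per year.
Growing ordinary annuity: PV = PMT₁ × [1 − ((1+g)/(1+r))^n] / (r − g) = 46,050 × [1 − ((1+0.0338)/(1+r))^25] / (r − 0.0338) = A$937,153.58.

A$937,153.58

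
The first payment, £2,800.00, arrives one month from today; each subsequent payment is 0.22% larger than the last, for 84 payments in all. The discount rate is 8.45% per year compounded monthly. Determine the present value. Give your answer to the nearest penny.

Periodic rate r = 0.0845/12 per month; n is counted in months.
Growing ordinary annuity: PV = PMT₁ × [1 − ((1+g)/(1+r))^n] / (r − g) = 2,800 × [1 − ((1+0.0022)/(1+r))^84] / (r − 0.0022) = £192,526.20.

£192,526.20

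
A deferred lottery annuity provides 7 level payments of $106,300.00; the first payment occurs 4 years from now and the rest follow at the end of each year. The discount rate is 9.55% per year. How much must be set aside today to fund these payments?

$399,526.79

Ordinary annuity of 7 payments, first payment at period 4.
Periodic rate r = 0.0955 per year.
The ordinary-annuity PV formula values the stream one period before the first payment (period 3); discount that back 3 periods:
PV₀ = 106,300 × [1 − (1+r)^−7] / r × (1+r)^−3 = $399,526.79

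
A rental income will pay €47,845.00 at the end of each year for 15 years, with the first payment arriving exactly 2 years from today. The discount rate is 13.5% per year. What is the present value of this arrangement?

€265,526.10

Ordinary annuity of 15 payments, first payment at period 2.
Periodic rate r = 0.135 per year.
The ordinary-annuity PV formula values the stream one period before the first payment (period 1); discount that back 1 periods:
PV₀ = 47,845 × [1 − (1+r)^−15] / r × (1+r)^−1 = €265,526.10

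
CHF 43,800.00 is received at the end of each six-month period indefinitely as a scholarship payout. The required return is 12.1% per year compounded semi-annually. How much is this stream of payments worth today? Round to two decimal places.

Periodic rate r = 0.121/2 per half-year.
Level perpetuity: PV = PMT / r = 43,800 / (0.121/2) = CHF 723,966.94.

CHF 723,966.94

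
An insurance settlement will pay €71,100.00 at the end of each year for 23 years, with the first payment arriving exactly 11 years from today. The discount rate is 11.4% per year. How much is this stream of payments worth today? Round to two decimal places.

€194,200.12

Ordinary annuity of 23 payments, first payment at period 11.
Periodic rate r = 0.114 per year.
The ordinary-annuity PV formula values the stream one period before the first payment (period 10); discount that back 10 periods:
PV₀ = 71,100 × [1 − (1+r)^−23] / r × (1+r)^−10 = €194,200.12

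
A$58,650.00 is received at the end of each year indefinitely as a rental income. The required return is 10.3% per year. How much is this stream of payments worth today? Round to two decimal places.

A$569,417.48

Periodic rate r = 0.103 per year.
Level perpetuity: PV = PMT / r = 58,650 / (0.103) = A$569,417.48.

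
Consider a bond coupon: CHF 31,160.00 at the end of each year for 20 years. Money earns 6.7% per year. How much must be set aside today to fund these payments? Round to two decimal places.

CHF 337,948.66

This is an ordinary annuity: 20 payments of CHF 31,160.00 at the end of each year.
Periodic rate r = 0.067 per year.
PV = PMT × [(1 − (1+r)^−n)/r] = 31,160 × [1 − (1+r)^−20] / r = CHF 337,948.66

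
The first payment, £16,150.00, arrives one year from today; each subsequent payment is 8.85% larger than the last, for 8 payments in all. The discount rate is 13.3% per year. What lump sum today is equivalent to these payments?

Periodic rate r = 0.133 per year.
Growing ordinary annuity: PV = PMT₁ × [1 − ((1+g)/(1+r))^n] / (r − g) = 16,150 × [1 − ((1+0.0885)/(1+r))^8] / (r − 0.0885) = £99,530.49.

£99,530.49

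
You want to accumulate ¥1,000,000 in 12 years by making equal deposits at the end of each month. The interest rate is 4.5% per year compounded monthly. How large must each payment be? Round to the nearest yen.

¥5,250

Level ordinary annuity; solve FV = PMT × [((1+r)^n − 1)/r] for PMT.
Periodic rate r = 0.045/12 per month; n is counted in months.
With n = 144: PMT = 1,000,000 / ([((1+r)^n − 1)/r]) = ¥5,250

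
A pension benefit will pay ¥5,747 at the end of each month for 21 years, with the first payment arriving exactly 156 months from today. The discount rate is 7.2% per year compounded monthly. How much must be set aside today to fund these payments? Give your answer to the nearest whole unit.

Ordinary annuity of 252 payments, first payment at period 156.
Periodic rate r = 0.072/12 per month; n is counted in months.
The ordinary-annuity PV formula values the stream one period before the first payment (period 155); discount that back 155 periods:
PV₀ = 5,747 × [1 − (1+r)^−252] / r × (1+r)^−155 = ¥295,039

¥295,039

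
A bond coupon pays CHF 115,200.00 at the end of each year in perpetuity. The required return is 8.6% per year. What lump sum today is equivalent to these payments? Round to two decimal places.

CHF 1,339,534.88

Periodic rate r = 0.086 per year.
Level perpetuity: PV = PMT / r = 115,200 / (0.086) = CHF 1,339,534.88.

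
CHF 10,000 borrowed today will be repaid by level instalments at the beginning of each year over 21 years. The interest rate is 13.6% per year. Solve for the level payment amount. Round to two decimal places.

Level annuity due; solve PV = PMT × [(1 − (1+r)^−n)/r] × (1+r) for PMT.
Periodic rate r = 0.136 per year.
With n = 21: PMT = 10,000 / ([(1 − (1+r)^−n)/r] × (1+r)) = CHF 1,285.52

CHF 1,285.52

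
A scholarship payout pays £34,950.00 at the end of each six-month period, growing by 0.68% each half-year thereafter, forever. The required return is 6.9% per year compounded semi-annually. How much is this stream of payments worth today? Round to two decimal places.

£1,261,732.85

Periodic rate r = 0.069/2 per half-year.
Growing perpetuity (Gordon): PV = PMT₁ / (r − g) = 34,950 / (r − 0.0068) = £1,261,732.85.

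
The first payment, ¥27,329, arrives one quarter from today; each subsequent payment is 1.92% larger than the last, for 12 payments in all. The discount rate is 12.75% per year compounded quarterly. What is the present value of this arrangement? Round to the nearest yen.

Periodic rate r = 0.1275/4 per quarter; n is counted in quarters.
Growing ordinary annuity: PV = PMT₁ × [1 − ((1+g)/(1+r))^n] / (r − g) = 27,329 × [1 − ((1+0.0192)/(1+r))^12] / (r − 0.0192) = ¥297,201.

¥297,201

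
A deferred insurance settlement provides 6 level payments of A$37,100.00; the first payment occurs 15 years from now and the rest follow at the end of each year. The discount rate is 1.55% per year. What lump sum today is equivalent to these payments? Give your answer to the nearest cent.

Ordinary annuity of 6 payments, first payment at period 15.
Periodic rate r = 0.0155 per year.
The ordinary-annuity PV formula values the stream one period before the first payment (period 14); discount that back 14 periods:
PV₀ = 37,100 × [1 − (1+r)^−6] / r × (1+r)^−14 = A$170,128.18

A$170,128.18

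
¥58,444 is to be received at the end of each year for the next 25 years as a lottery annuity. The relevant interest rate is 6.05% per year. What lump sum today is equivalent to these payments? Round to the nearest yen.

This is an ordinary annuity: 25 payments of ¥58,444 at the end of each year.
Periodic rate r = 0.0605 per year.
PV = PMT × [(1 − (1+r)^−n)/r] = 58,444 × [1 − (1+r)^−25] / r = ¥743,574

¥743,574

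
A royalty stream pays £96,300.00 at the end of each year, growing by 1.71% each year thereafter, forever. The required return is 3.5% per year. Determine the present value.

Periodic rate r = 0.035 per year.
Growing perpetuity (Gordon): PV = PMT₁ / (r − g) = 96,300 / (r − 0.0171) = £5,379,888.27.

£5,379,888.27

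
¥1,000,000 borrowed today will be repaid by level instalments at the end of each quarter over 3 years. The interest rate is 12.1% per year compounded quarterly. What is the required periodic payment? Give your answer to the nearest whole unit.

Level ordinary annuity; solve PV = PMT × [(1 − (1+r)^−n)/r] for PMT.
Periodic rate r = 0.121/4 per quarter; n is counted in quarters.
With n = 12: PMT = 1,000,000 / ([(1 − (1+r)^−n)/r]) = ¥100,612

¥100,612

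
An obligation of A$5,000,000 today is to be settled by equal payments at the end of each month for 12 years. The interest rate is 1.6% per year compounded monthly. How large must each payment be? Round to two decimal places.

A$38,185.23

Level ordinary annuity; solve PV = PMT × [(1 − (1+r)^−n)/r] for PMT.
Periodic rate r = 0.016/12 per month; n is counted in months.
With n = 144: PMT = 5,000,000 / ([(1 − (1+r)^−n)/r]) = A$38,185.23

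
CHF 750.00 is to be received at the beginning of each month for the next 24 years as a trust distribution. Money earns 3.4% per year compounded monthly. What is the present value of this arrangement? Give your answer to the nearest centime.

CHF 147,936.59

This is an annuity due: 288 payments of CHF 750.00 at the beginning of each month.
Periodic rate r = 0.034/12 per month; n is counted in months.
PV = PMT × [(1 − (1+r)^−n)/r] × (1+r) = 750 × [1 − (1+r)^−288] / r × (1+r) = CHF 147,936.59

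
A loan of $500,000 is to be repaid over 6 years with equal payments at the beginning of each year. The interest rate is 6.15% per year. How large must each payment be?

Level annuity due; solve PV = PMT × [(1 − (1+r)^−n)/r] × (1+r) for PMT.
Periodic rate r = 0.0615 per year.
With n = 6: PMT = 500,000 / ([(1 − (1+r)^−n)/r] × (1+r)) = $96,242.13

$96,242.13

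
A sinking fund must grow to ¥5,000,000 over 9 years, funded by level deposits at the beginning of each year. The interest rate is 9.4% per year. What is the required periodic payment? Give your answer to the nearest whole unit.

Level annuity due; solve FV = PMT × [((1+r)^n − 1)/r] × (1+r) for PMT.
Periodic rate r = 0.094 per year.
With n = 9: PMT = 5,000,000 / ([((1+r)^n − 1)/r] × (1+r)) = ¥345,160

¥345,160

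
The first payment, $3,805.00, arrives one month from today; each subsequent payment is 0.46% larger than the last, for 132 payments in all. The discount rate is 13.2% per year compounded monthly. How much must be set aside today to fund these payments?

Periodic rate r = 0.132/12 per month; n is counted in months.
Growing ordinary annuity: PV = PMT₁ × [1 − ((1+g)/(1+r))^n] / (r − g) = 3,805 × [1 − ((1+0.0046)/(1+r))^132] / (r − 0.0046) = $337,419.99.

$337,419.99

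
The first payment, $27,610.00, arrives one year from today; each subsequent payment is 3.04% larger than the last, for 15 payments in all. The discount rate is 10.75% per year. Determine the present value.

Periodic rate r = 0.1075 per year.
Growing ordinary annuity: PV = PMT₁ × [1 − ((1+g)/(1+r))^n] / (r − g) = 27,610 × [1 − ((1+0.0304)/(1+r))^15] / (r − 0.0304) = $236,783.18.

$236,783.18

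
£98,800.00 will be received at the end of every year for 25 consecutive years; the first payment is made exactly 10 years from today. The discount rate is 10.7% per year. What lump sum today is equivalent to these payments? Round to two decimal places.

£340,735.23

Ordinary annuity of 25 payments, first payment at period 10.
Periodic rate r = 0.107 per year.
The ordinary-annuity PV formula values the stream one period before the first payment (period 9); discount that back 9 periods:
PV₀ = 98,800 × [1 − (1+r)^−25] / r × (1+r)^−9 = £340,735.23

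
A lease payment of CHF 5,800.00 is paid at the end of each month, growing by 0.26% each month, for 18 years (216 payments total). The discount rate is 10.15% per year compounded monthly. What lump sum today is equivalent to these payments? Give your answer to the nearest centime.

CHF 708,776.17

Periodic rate r = 0.1015/12 per month; n is counted in months.
Growing ordinary annuity: PV = PMT₁ × [1 − ((1+g)/(1+r))^n] / (r − g) = 5,800 × [1 − ((1+0.0026)/(1+r))^216] / (r − 0.0026) = CHF 708,776.17.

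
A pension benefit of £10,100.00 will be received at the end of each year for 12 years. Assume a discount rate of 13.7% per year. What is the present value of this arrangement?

£57,929.24

This is an ordinary annuity: 12 payments of £10,100.00 at the end of each year.
Periodic rate r = 0.137 per year.
PV = PMT × [(1 − (1+r)^−n)/r] = 10,100 × [1 − (1+r)^−12] / r = £57,929.24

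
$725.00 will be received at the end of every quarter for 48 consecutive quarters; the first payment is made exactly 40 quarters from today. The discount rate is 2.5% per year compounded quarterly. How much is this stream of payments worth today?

Ordinary annuity of 48 payments, first payment at period 40.
Periodic rate r = 0.025/4 per quarter; n is counted in quarters.
The ordinary-annuity PV formula values the stream one period before the first payment (period 39); discount that back 39 periods:
PV₀ = 725 × [1 − (1+r)^−48] / r × (1+r)^−39 = $23,516.44

$23,516.44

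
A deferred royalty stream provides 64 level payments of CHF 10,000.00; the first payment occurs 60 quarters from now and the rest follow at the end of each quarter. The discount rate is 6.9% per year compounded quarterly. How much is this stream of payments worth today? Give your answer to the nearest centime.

Ordinary annuity of 64 payments, first payment at period 60.
Periodic rate r = 0.069/4 per quarter; n is counted in quarters.
The ordinary-annuity PV formula values the stream one period before the first payment (period 59); discount that back 59 periods:
PV₀ = 10,000 × [1 − (1+r)^−64] / r × (1+r)^−59 = CHF 140,607.51

CHF 140,607.51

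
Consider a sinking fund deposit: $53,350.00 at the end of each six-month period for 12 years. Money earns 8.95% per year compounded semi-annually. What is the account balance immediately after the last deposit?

$2,216,911.49

This is an ordinary annuity: 24 deposits of $53,350.00 at the end of each six-month period.
Periodic rate r = 0.0895/2 per half-year; n is counted in half-years.
FV = PMT × [((1+r)^n − 1)/r] = 53,350 × [(1+r)^24 − 1] / r = $2,216,911.49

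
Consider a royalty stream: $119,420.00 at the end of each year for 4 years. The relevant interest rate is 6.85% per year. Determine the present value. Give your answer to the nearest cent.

This is an ordinary annuity: 4 payments of $119,420.00 at the end of each year.
Periodic rate r = 0.0685 per year.
PV = PMT × [(1 − (1+r)^−n)/r] = 119,420 × [1 − (1+r)^−4] / r = $405,874.30

$405,874.30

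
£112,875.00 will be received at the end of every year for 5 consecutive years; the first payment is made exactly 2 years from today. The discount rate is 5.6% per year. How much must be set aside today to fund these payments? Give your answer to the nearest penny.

Ordinary annuity of 5 payments, first payment at period 2.
Periodic rate r = 0.056 per year.
The ordinary-annuity PV formula values the stream one period before the first payment (period 1); discount that back 1 periods:
PV₀ = 112,875 × [1 − (1+r)^−5] / r × (1+r)^−1 = £455,198.34

£455,198.34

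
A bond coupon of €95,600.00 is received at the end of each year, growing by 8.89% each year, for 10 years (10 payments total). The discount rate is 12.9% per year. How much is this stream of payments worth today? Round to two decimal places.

Periodic rate r = 0.129 per year.
Growing ordinary annuity: PV = PMT₁ × [1 − ((1+g)/(1+r))^n] / (r − g) = 95,600 × [1 − ((1+0.0889)/(1+r))^10] / (r − 0.0889) = €723,481.79.

€723,481.79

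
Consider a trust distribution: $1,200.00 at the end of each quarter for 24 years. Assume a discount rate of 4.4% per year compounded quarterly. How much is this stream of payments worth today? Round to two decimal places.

This is an ordinary annuity: 96 payments of $1,200.00 at the end of each quarter.
Periodic rate r = 0.044/4 per quarter; n is counted in quarters.
PV = PMT × [(1 − (1+r)^−n)/r] = 1,200 × [1 − (1+r)^−96] / r = $70,924.82

$70,924.82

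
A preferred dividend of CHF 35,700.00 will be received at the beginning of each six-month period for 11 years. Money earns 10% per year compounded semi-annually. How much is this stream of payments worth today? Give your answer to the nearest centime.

This is an annuity due: 22 payments of CHF 35,700.00 at the beginning of each six-month period.
Periodic rate r = 0.1/2 per half-year; n is counted in half-years.
PV = PMT × [(1 − (1+r)^−n)/r] × (1+r) = 35,700 × [1 − (1+r)^−22] / r × (1+r) = CHF 493,415.15

CHF 493,415.15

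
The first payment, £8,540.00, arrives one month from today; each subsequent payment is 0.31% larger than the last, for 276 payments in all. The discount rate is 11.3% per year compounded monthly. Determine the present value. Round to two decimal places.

£1,112,907.58

Periodic rate r = 0.113/12 per month; n is counted in months.
Growing ordinary annuity: PV = PMT₁ × [1 − ((1+g)/(1+r))^n] / (r − g) = 8,540 × [1 − ((1+0.0031)/(1+r))^276] / (r − 0.0031) = £1,112,907.58.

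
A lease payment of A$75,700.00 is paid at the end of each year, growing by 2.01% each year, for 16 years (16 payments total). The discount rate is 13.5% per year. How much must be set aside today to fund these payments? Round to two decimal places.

A$539,400.30

Periodic rate r = 0.135 per year.
Growing ordinary annuity: PV = PMT₁ × [1 − ((1+g)/(1+r))^n] / (r − g) = 75,700 × [1 − ((1+0.0201)/(1+r))^16] / (r − 0.0201) = A$539,400.30.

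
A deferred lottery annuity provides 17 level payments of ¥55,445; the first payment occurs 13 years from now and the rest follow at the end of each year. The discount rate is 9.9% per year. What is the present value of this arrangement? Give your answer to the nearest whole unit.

Ordinary annuity of 17 payments, first payment at period 13.
Periodic rate r = 0.099 per year.
The ordinary-annuity PV formula values the stream one period before the first payment (period 12); discount that back 12 periods:
PV₀ = 55,445 × [1 − (1+r)^−17] / r × (1+r)^−12 = ¥144,159

¥144,159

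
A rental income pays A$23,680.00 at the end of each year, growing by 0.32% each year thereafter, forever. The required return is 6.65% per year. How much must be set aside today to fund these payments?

A$374,091.63

Periodic rate r = 0.0665 per year.
Growing perpetuity (Gordon): PV = PMT₁ / (r − g) = 23,680 / (r − 0.0032) = A$374,091.63.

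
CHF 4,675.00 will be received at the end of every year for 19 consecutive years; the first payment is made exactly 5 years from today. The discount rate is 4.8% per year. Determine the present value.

Ordinary annuity of 19 payments, first payment at period 5.
Periodic rate r = 0.048 per year.
The ordinary-annuity PV formula values the stream one period before the first payment (period 4); discount that back 4 periods:
PV₀ = 4,675 × [1 − (1+r)^−19] / r × (1+r)^−4 = CHF 47,610.49

CHF 47,610.49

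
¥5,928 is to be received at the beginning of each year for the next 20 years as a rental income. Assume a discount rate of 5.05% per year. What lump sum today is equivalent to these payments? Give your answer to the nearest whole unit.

¥77,279

This is an annuity due: 20 payments of ¥5,928 at the beginning of each year.
Periodic rate r = 0.0505 per year.
PV = PMT × [(1 − (1+r)^−n)/r] × (1+r) = 5,928 × [1 − (1+r)^−20] / r × (1+r) = ¥77,279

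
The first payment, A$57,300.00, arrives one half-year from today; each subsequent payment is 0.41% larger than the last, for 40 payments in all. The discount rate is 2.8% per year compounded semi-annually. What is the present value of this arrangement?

A$1,878,750.61

Periodic rate r = 0.028/2 per half-year; n is counted in half-years.
Growing ordinary annuity: PV = PMT₁ × [1 − ((1+g)/(1+r))^n] / (r − g) = 57,300 × [1 − ((1+0.0041)/(1+r))^40] / (r − 0.0041) = A$1,878,750.61.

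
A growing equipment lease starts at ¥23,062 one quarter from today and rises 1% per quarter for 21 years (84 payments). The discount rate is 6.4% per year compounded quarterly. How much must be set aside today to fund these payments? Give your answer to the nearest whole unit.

Periodic rate r = 0.064/4 per quarter; n is counted in quarters.
Growing ordinary annuity: PV = PMT₁ × [1 − ((1+g)/(1+r))^n] / (r − g) = 23,062 × [1 − ((1+0.01)/(1+r))^84] / (r − 0.01) = ¥1,506,608.

¥1,506,608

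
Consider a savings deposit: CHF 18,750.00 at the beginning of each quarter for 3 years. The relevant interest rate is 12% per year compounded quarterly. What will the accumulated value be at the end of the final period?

This is an annuity due: 12 deposits of CHF 18,750.00 at the beginning of each quarter.
Periodic rate r = 0.12/4 per quarter; n is counted in quarters.
FV = PMT × [((1+r)^n − 1)/r] × (1+r) = 18,750 × [(1+r)^12 − 1] / r × (1+r) = CHF 274,083.57

CHF 274,083.57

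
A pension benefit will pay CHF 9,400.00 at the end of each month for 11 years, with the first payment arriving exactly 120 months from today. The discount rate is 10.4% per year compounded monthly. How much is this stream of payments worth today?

Ordinary annuity of 132 payments, first payment at period 120.
Periodic rate r = 0.104/12 per month; n is counted in months.
The ordinary-annuity PV formula values the stream one period before the first payment (period 119); discount that back 119 periods:
PV₀ = 9,400 × [1 − (1+r)^−132] / r × (1+r)^−119 = CHF 264,081.41

CHF 264,081.41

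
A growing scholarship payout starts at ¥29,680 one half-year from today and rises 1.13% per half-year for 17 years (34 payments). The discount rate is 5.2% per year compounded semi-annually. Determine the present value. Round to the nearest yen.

¥782,939

Periodic rate r = 0.052/2 per half-year; n is counted in half-years.
Growing ordinary annuity: PV = PMT₁ × [1 − ((1+g)/(1+r))^n] / (r − g) = 29,680 × [1 − ((1+0.0113)/(1+r))^34] / (r − 0.0113) = ¥782,939.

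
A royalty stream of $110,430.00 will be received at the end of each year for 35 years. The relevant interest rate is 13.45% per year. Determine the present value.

$811,127.84

This is an ordinary annuity: 35 payments of $110,430.00 at the end of each year.
Periodic rate r = 0.1345 per year.
PV = PMT × [(1 − (1+r)^−n)/r] = 110,430 × [1 − (1+r)^−35] / r = $811,127.84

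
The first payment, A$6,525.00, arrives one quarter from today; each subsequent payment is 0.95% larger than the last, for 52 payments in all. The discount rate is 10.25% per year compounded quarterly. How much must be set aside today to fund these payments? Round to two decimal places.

Periodic rate r = 0.1025/4 per quarter; n is counted in quarters.
Growing ordinary annuity: PV = PMT₁ × [1 − ((1+g)/(1+r))^n] / (r − g) = 6,525 × [1 − ((1+0.0095)/(1+r))^52] / (r − 0.0095) = A$227,149.48.

A$227,149.48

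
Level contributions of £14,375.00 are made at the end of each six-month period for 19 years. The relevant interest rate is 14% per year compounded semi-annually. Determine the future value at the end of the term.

This is an ordinary annuity: 38 deposits of £14,375.00 at the end of each six-month period.
Periodic rate r = 0.14/2 per half-year; n is counted in half-years.
FV = PMT × [((1+r)^n − 1)/r] = 14,375 × [(1+r)^38 − 1] / r = £2,480,564.66

£2,480,564.66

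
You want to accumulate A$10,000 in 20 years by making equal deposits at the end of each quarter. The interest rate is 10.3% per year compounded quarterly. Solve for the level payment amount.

Level ordinary annuity; solve FV = PMT × [((1+r)^n − 1)/r] for PMT.
Periodic rate r = 0.103/4 per quarter; n is counted in quarters.
With n = 80: PMT = 10,000 / ([((1+r)^n − 1)/r]) = A$38.76

A$38.76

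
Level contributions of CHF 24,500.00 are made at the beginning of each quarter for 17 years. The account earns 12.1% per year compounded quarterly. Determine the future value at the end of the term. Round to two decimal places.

This is an annuity due: 68 deposits of CHF 24,500.00 at the beginning of each quarter.
Periodic rate r = 0.121/4 per quarter; n is counted in quarters.
FV = PMT × [((1+r)^n − 1)/r] × (1+r) = 24,500 × [(1+r)^68 − 1] / r × (1+r) = CHF 5,496,719.57

CHF 5,496,719.57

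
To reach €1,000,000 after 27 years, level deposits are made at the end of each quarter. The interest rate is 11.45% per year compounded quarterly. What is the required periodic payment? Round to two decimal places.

Level ordinary annuity; solve FV = PMT × [((1+r)^n − 1)/r] for PMT.
Periodic rate r = 0.1145/4 per quarter; n is counted in quarters.
With n = 108: PMT = 1,000,000 / ([((1+r)^n − 1)/r]) = €1,425.91

€1,425.91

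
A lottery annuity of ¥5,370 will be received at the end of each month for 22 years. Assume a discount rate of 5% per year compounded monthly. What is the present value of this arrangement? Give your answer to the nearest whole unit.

¥858,814

This is an ordinary annuity: 264 payments of ¥5,370 at the end of each month.
Periodic rate r = 0.05/12 per month; n is counted in months.
PV = PMT × [(1 − (1+r)^−n)/r] = 5,370 × [1 − (1+r)^−264] / r = ¥858,814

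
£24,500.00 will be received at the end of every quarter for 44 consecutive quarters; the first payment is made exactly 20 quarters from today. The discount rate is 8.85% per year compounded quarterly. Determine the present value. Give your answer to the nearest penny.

Ordinary annuity of 44 payments, first payment at period 20.
Periodic rate r = 0.0885/4 per quarter; n is counted in quarters.
The ordinary-annuity PV formula values the stream one period before the first payment (period 19); discount that back 19 periods:
PV₀ = 24,500 × [1 − (1+r)^−44] / r × (1+r)^−19 = £451,692.89

£451,692.89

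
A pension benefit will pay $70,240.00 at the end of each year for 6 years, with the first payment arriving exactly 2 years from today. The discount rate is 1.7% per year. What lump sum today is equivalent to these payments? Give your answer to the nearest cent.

$390,815.18

Ordinary annuity of 6 payments, first payment at period 2.
Periodic rate r = 0.017 per year.
The ordinary-annuity PV formula values the stream one period before the first payment (period 1); discount that back 1 periods:
PV₀ = 70,240 × [1 − (1+r)^−6] / r × (1+r)^−1 = $390,815.18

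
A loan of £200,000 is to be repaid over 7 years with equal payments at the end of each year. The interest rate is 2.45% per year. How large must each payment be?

Level ordinary annuity; solve PV = PMT × [(1 − (1+r)^−n)/r] for PMT.
Periodic rate r = 0.0245 per year.
With n = 7: PMT = 200,000 / ([(1 − (1+r)^−n)/r]) = £31,439.17

£31,439.17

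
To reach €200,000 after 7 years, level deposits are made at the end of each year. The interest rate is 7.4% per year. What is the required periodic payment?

Level ordinary annuity; solve FV = PMT × [((1+r)^n − 1)/r] for PMT.
Periodic rate r = 0.074 per year.
With n = 7: PMT = 200,000 / ([((1+r)^n − 1)/r]) = €22,829.78

€22,829.78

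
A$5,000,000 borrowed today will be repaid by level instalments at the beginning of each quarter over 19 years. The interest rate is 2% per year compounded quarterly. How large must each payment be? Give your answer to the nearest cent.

Level annuity due; solve PV = PMT × [(1 − (1+r)^−n)/r] × (1+r) for PMT.
Periodic rate r = 0.02/4 per quarter; n is counted in quarters.
With n = 76: PMT = 5,000,000 / ([(1 − (1+r)^−n)/r] × (1+r)) = A$78,847.38

A$78,847.38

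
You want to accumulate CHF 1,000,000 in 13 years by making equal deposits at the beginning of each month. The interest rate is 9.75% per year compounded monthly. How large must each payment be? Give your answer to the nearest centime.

CHF 3,180.78

Level annuity due; solve FV = PMT × [((1+r)^n − 1)/r] × (1+r) for PMT.
Periodic rate r = 0.0975/12 per month; n is counted in months.
With n = 156: PMT = 1,000,000 / ([((1+r)^n − 1)/r] × (1+r)) = CHF 3,180.78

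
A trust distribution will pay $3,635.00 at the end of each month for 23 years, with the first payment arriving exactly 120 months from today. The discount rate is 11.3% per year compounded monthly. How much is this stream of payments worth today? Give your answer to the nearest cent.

$117,015.11

Ordinary annuity of 276 payments, first payment at period 120.
Periodic rate r = 0.113/12 per month; n is counted in months.
The ordinary-annuity PV formula values the stream one period before the first payment (period 119); discount that back 119 periods:
PV₀ = 3,635 × [1 − (1+r)^−276] / r × (1+r)^−119 = $117,015.11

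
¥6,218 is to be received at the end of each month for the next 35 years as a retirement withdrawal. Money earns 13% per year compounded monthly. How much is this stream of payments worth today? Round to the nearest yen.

¥567,754

This is an ordinary annuity: 420 payments of ¥6,218 at the end of each month.
Periodic rate r = 0.13/12 per month; n is counted in months.
PV = PMT × [(1 − (1+r)^−n)/r] = 6,218 × [1 − (1+r)^−420] / r = ¥567,754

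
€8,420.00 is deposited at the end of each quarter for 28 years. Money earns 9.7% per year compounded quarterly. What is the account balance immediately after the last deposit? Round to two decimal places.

€4,735,188.66

This is an ordinary annuity: 112 deposits of €8,420.00 at the end of each quarter.
Periodic rate r = 0.097/4 per quarter; n is counted in quarters.
FV = PMT × [((1+r)^n − 1)/r] = 8,420 × [(1+r)^112 − 1] / r = €4,735,188.66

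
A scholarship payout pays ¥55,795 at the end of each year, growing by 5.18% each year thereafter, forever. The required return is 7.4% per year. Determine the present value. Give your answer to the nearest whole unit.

¥2,513,288

Periodic rate r = 0.074 per year.
Growing perpetuity (Gordon): PV = PMT₁ / (r − g) = 55,795 / (r − 0.0518) = ¥2,513,288.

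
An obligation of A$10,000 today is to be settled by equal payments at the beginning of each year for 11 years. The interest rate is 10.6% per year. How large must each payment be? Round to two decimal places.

A$1,430.75

Level annuity due; solve PV = PMT × [(1 − (1+r)^−n)/r] × (1+r) for PMT.
Periodic rate r = 0.106 per year.
With n = 11: PMT = 10,000 / ([(1 − (1+r)^−n)/r] × (1+r)) = A$1,430.75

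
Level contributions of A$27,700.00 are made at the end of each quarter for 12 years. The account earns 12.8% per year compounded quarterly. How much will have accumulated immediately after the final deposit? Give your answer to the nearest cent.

This is an ordinary annuity: 48 deposits of A$27,700.00 at the end of each quarter.
Periodic rate r = 0.128/4 per quarter; n is counted in quarters.
FV = PMT × [((1+r)^n − 1)/r] = 27,700 × [(1+r)^48 − 1] / r = A$3,060,419.89

A$3,060,419.89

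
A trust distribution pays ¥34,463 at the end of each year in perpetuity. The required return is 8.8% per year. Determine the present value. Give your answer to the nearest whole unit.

¥391,625

Periodic rate r = 0.088 per year.
Level perpetuity: PV = PMT / r = 34,463 / (0.088) = ¥391,625.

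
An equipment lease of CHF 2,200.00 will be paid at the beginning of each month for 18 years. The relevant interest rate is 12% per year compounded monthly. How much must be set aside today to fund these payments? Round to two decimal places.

This is an annuity due: 216 payments of CHF 2,200.00 at the beginning of each month.
Periodic rate r = 0.12/12 per month; n is counted in months.
PV = PMT × [(1 − (1+r)^−n)/r] × (1+r) = 2,200 × [1 − (1+r)^−216] / r × (1+r) = CHF 196,298.36

CHF 196,298.36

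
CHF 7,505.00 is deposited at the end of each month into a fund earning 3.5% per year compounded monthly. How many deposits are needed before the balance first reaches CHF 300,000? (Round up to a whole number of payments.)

38 payments

Periodic rate r = 0.035/12 per month; n is counted in months.
Ordinary annuity FV: 300,000 = 7,505 × [((1+r)^n − 1)/r].
(1+r)^n = 1 + 300,000 × r / 7,505, so n = ln(1 + 300,000·r/7,505) / ln(1+r) = 37.86.
Round up to a whole number of payments: n = 38.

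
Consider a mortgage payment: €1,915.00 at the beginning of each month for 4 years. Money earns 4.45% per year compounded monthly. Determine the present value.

This is an annuity due: 48 payments of €1,915.00 at the beginning of each month.
Periodic rate r = 0.0445/12 per month; n is counted in months.
PV = PMT × [(1 − (1+r)^−n)/r] × (1+r) = 1,915 × [1 − (1+r)^−48] / r × (1+r) = €84,373.08

€84,373.08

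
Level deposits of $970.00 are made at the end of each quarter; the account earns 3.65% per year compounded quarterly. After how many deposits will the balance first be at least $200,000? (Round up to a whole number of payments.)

Periodic rate r = 0.0365/4 per quarter; n is counted in quarters.
Ordinary annuity FV: 200,000 = 970 × [((1+r)^n − 1)/r].
(1+r)^n = 1 + 200,000 × r / 970, so n = ln(1 + 200,000·r/970) / ln(1+r) = 116.51.
Round up to a whole number of payments: n = 117.

117 payments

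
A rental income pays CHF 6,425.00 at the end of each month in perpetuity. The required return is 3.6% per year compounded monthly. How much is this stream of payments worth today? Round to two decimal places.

Periodic rate r = 0.036/12 per month.
Level perpetuity: PV = PMT / r = 6,425 / (0.036/12) = CHF 2,141,666.67.

CHF 2,141,666.67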